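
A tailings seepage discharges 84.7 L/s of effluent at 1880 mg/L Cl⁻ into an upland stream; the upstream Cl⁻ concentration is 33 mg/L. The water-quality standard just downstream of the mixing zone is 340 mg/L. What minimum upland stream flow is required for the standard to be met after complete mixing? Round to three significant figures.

Set C_mix = 340: (Q·33.00 + 84.70·1880) / (Q + 84.70) = 340
→ Q = 84.70·(1880 − 340)/(340 − 33.00) = 424.9 L/s.

425 L/s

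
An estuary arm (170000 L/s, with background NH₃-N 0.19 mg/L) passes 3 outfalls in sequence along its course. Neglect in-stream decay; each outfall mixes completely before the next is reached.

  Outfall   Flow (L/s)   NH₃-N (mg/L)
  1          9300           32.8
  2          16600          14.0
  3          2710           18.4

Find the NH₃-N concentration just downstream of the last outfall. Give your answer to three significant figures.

After outfall 1: Q = 170000 + 9300 = 179300 L/s; C = (170000·0.1900 + 9300·32.80)/179300 = 1.881 mg/L.
After outfall 2: Q = 179300 + 16600 = 195900 L/s; C = (179300·1.881 + 16600·14.00)/195900 = 2.908 mg/L.
After outfall 3: Q = 195900 + 2710 = 198600 L/s; C = (195900·2.908 + 2710·18.40)/198600 = 3.120 mg/L.

3.12 mg/L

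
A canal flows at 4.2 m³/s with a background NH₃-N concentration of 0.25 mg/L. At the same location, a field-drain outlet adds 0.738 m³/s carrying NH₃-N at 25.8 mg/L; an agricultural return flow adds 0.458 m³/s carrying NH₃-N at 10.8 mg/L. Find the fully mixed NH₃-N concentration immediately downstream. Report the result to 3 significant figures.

4.64 mg/L

Flow-weighted average: C = (4.200·0.2500 + 0.7380·25.80 + 0.4580·10.80) / 5.396 = 25.04/5.396 = 4.640 mg/L.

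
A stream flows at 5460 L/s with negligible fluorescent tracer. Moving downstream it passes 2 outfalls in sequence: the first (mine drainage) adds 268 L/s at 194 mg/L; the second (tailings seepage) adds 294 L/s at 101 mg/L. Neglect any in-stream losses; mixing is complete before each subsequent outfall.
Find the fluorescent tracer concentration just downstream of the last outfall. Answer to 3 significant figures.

13.6 mg/L

After outfall 1: Q = 5460 + 268.0 = 5728 L/s; C = (5460·0 + 268.0·194.0)/5728 = 9.077 mg/L.
After outfall 2: Q = 5728 + 294.0 = 6022 L/s; C = (5728·9.077 + 294.0·101.0)/6022 = 13.56 mg/L.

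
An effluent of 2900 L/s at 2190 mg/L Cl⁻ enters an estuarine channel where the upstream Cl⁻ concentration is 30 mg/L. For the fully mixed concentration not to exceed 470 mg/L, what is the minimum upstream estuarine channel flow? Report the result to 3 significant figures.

Set C_mix = 470: (Q·30.00 + 2900·2190) / (Q + 2900) = 470
→ Q = 2900·(2190 − 470)/(470 − 30.00) = 11340 L/s.

11300 L/s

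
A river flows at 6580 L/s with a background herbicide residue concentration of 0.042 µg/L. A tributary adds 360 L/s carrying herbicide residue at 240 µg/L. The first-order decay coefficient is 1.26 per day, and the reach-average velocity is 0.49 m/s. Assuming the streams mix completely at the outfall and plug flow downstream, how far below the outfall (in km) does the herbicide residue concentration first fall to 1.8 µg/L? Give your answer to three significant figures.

Mixed concentration C = ΣQC/ΣQ = (6580·0.04200 + 360.0·240.0) / 6940 = 86680/6940 = 12.49 µg/L.
Set 12.49·exp(−k·t) = 1.8 → t = ln(12.49/1.8)/k = 132800 s = 36.90 h.
Distance = v·t = 0.49·132800 = 65090 m = 65.09 km.

65.1 km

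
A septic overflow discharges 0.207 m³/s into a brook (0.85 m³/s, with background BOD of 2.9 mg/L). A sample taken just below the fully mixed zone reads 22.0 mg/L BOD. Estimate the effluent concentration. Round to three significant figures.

100 mg/L

Mass balance: 0.8500·2.900 + 0.2070·Cₑ = 1.057·22.00
→ Cₑ = (1.057·22.00 − 0.8500·2.900) / 0.2070 = 100.4 mg/L.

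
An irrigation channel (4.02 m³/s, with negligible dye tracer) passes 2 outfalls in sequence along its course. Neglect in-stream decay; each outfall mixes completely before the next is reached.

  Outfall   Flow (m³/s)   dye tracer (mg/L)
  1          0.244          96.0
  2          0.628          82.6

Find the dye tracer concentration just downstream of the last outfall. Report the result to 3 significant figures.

15.4 mg/L

After outfall 1: Q = 4.020 + 0.2440 = 4.264 m³/s; C = (4.020·0 + 0.2440·96.00)/4.264 = 5.493 mg/L.
After outfall 2: Q = 4.264 + 0.6280 = 4.892 m³/s; C = (4.264·5.493 + 0.6280·82.60)/4.892 = 15.39 mg/L.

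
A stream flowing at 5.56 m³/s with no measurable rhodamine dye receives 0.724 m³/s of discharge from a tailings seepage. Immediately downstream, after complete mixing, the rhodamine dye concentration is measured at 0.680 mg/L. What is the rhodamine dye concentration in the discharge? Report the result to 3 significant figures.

5.90 mg/L

Mass balance: 5.560·0 + 0.7240·Cₑ = 6.284·0.6800
→ Cₑ = (6.284·0.6800 − 5.560·0) / 0.7240 = 5.902 mg/L.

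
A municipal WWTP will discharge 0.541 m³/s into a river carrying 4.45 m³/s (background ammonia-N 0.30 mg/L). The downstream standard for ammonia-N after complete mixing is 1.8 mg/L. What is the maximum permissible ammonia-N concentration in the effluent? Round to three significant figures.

14.1 mg/L

At the limit, (Qr·Cr + Qe·Cₑ)/(Qr + Qe) = 1.8:
Cₑ = (4.991·1.8 − 4.450·0.3000) / 0.5410 = 14.14 mg/L.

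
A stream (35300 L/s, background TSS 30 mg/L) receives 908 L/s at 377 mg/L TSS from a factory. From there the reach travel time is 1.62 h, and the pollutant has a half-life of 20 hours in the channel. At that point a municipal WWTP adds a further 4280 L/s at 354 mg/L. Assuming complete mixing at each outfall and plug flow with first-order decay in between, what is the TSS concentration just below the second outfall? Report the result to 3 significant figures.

70.1 mg/L

Flow-weighted average: C = (35300·30.00 + 908.0·377.0) / 36210 = 1401000/36210 = 38.70 mg/L; combined flow 36210 L/s.
Half-life 20 h → k = ln 2 / 20 = 0.03466 h⁻¹ = 0.8318 d⁻¹.
Applying C = C₀e^(−kt): 38.70 × 0.9454 = 36.59 mg/L.
At the second outfall, C = (36210·36.59 + 4280·354.0) / (36210 + 4280) = 70.14 mg/L.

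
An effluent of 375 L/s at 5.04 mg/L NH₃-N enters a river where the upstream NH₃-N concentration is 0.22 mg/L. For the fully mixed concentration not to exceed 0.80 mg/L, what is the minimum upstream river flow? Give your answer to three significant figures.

2740 L/s

Set C_mix = 0.80: (Q·0.2200 + 375.0·5.040) / (Q + 375.0) = 0.80
→ Q = 375.0·(5.040 − 0.80)/(0.80 − 0.2200) = 2741 L/s.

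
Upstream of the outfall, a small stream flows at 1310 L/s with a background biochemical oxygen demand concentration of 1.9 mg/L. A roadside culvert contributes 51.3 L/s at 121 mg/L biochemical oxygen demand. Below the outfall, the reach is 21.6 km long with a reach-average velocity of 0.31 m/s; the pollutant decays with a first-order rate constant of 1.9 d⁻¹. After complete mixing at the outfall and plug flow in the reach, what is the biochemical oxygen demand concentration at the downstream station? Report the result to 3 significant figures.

Mixed concentration C = ΣQC/ΣQ = (1310·1.900 + 51.30·121.0) / 1361 = 8696/1361 = 6.388 mg/L.
Travel time t = 21.6·1000 / 0.31 = 69680 s = 19.35 h.
After decay, C = 6.388 × e^(−kt) = 6.388 × 0.2160 = 1.380 mg/L.

1.38 mg/L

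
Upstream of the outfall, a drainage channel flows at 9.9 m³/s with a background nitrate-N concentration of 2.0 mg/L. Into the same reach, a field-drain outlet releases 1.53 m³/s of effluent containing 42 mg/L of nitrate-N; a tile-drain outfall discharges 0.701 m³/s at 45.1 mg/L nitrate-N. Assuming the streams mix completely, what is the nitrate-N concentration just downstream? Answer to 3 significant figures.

After mixing, C = (9.900·2.000 + 1.530·42.00 + 0.7010·45.10) / 12.13 = 115.7/12.13 = 9.535 mg/L.

9.54 mg/L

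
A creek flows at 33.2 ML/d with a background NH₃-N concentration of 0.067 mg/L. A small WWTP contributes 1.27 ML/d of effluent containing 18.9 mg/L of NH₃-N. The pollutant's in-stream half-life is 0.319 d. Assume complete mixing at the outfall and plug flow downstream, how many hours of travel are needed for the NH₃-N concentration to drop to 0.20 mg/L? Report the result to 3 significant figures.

14.8 h

After mixing, C = (33.20·0.06700 + 1.270·18.90) / 34.47 = 26.23/34.47 = 0.7609 mg/L.
Half-life 0.319 d → k = ln 2 / 0.319 = 2.173 d⁻¹.
0.7609·exp(−k·t) = 0.20 → t = ln(0.7609/0.20)/k = 53130 s = 14.76 h.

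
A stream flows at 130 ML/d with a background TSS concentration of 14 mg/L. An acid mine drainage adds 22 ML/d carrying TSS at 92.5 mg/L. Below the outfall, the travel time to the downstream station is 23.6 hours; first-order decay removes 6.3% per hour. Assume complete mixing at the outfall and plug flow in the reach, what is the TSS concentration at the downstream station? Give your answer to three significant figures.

After mixing, C = (130.0·14.00 + 22.00·92.50) / 152.0 = 3855/152.0 = 25.36 mg/L.
6.3%/h lost → k = −ln(1 − 0.063) = 0.06507 h⁻¹.
First-order decay: C = 25.36·exp(−k·t) = 25.36·0.2153 = 5.461 mg/L.

5.46 mg/L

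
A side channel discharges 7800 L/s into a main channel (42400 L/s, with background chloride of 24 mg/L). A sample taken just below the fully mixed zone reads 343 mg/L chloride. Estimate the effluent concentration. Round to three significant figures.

2080 mg/L

Mass balance: 42400·24.00 + 7800·Cₑ = 50200·343.0
→ Cₑ = (50200·343.0 − 42400·24.00) / 7800 = 2077 mg/L.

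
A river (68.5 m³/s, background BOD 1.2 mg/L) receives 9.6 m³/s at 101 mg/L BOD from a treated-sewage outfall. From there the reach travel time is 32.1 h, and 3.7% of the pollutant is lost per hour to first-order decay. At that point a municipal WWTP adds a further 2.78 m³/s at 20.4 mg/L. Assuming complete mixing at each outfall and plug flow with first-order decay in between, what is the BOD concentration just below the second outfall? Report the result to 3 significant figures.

4.58 mg/L

After mixing, C = (68.50·1.200 + 9.600·101.0) / 78.10 = 1052/78.10 = 13.47 mg/L; combined flow 78.10 m³/s.
3.7%/h lost → k = −ln(1 − 0.037) = 0.03770 h⁻¹.
Applying C = C₀e^(−kt): 13.47 × 0.2981 = 4.015 mg/L.
Second outfall: C = (78.10·4.015 + 2.780·20.40)/80.88 = 4.578 mg/L.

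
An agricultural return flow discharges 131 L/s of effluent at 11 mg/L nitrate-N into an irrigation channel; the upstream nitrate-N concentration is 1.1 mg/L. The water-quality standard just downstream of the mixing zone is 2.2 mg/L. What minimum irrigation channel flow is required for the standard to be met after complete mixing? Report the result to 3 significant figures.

Set C_mix = 2.2: (Q·1.100 + 131.0·11.00) / (Q + 131.0) = 2.2
→ Q = 131.0·(11.00 − 2.2)/(2.2 − 1.100) = 1048 L/s.

1050 L/s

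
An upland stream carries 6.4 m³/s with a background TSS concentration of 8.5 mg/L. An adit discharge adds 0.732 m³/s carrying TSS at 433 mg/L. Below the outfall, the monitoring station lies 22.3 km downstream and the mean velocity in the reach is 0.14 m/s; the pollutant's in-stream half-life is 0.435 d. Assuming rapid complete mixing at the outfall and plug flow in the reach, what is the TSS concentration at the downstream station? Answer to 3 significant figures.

Conservation of mass: C = (6.400·8.500 + 0.7320·433.0) / 7.132 = 371.4/7.132 = 52.07 mg/L.
Travel time t = 22.3·1000 / 0.14 = 159300 s = 44.25 h.
Half-life 0.435 d → k = ln 2 / 0.435 = 1.593 d⁻¹.
Decay over the reach: 52.07·exp(−kt) = 52.07·0.05299 = 2.759 mg/L.

2.76 mg/L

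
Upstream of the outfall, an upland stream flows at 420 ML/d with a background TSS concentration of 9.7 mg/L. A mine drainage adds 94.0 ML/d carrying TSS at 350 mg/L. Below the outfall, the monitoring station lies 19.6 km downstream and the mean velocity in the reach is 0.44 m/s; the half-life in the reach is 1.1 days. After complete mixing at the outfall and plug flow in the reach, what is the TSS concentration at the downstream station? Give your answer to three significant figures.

52.0 mg/L

Conservation of mass: C = (420.0·9.700 + 94.00·350.0) / 514.0 = 36970/514.0 = 71.93 mg/L.
Travel time t = 19.6·1000 / 0.44 = 44550 s = 12.37 h.
Half-life 1.1 d → k = ln 2 / 1.1 = 0.6301 d⁻¹.
After decay, C = 71.93 × e^(−kt) = 71.93 × 0.7226 = 51.98 mg/L.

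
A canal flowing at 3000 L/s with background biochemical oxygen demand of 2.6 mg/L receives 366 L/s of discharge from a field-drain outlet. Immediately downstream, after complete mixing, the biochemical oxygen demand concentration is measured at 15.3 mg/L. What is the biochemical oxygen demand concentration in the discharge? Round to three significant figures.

119 mg/L

Mass balance: 3000·2.600 + 366.0·Cₑ = 3366·15.30
→ Cₑ = (3366·15.30 − 3000·2.600) / 366.0 = 119.4 mg/L.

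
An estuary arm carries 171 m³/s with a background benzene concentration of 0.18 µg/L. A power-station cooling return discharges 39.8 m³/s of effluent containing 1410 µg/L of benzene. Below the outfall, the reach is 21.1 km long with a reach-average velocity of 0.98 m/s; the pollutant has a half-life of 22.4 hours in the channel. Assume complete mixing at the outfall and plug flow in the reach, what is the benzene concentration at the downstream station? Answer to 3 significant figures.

Conservation of mass: C = (171.0·0.1800 + 39.80·1410) / 210.8 = 56150/210.8 = 266.4 µg/L.
Travel time t = 21.1·1000 / 0.98 = 21530 s = 5.981 h.
Half-life 22.4 h → k = ln 2 / 22.4 = 0.03094 h⁻¹ = 0.7427 d⁻¹.
After decay, C = 266.4 × e^(−kt) = 266.4 × 0.8310 = 221.4 µg/L.

221 µg/L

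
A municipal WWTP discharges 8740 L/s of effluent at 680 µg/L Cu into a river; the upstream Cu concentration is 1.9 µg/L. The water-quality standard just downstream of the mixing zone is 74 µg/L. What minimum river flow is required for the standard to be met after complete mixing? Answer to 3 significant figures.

73500 L/s

Set C_mix = 74: (Q·1.900 + 8740·680.0) / (Q + 8740) = 74
→ Q = 8740·(680.0 − 74)/(74 − 1.900) = 73460 L/s.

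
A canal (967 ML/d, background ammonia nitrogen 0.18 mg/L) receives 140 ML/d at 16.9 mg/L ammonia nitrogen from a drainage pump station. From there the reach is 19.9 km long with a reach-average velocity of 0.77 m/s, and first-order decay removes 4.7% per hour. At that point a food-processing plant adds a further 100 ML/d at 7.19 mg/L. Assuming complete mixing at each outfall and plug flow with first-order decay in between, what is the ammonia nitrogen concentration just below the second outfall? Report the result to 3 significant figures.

Mass balance: C = (967.0·0.1800 + 140.0·16.90) / 1107 = 2540/1107 = 2.295 mg/L; combined flow 1107 ML/d.
Travel time t = 19.9·1000 / 0.77 = 25840 s = 7.179 h.
4.7%/h lost → k = −ln(1 − 0.047) = 0.04814 h⁻¹.
Decay over the reach: 2.295·exp(−kt) = 2.295·0.7078 = 1.624 mg/L.
Second outfall: C = (1107·1.624 + 100.0·7.190)/1207 = 2.085 mg/L.

2.09 mg/L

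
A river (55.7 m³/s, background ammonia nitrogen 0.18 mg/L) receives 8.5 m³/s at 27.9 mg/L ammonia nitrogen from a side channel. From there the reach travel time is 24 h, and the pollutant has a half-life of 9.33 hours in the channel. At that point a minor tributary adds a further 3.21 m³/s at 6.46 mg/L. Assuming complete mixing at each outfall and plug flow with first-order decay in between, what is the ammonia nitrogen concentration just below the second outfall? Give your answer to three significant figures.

Mixed concentration C = ΣQC/ΣQ = (55.70·0.1800 + 8.500·27.90) / 64.20 = 247.2/64.20 = 3.850 mg/L; combined flow 64.20 m³/s.
Half-life 9.33 h → k = ln 2 / 9.33 = 0.07429 h⁻¹ = 1.783 d⁻¹.
Decay over the reach: 3.850·exp(−kt) = 3.850·0.1681 = 0.6473 mg/L.
At the second outfall, C = (64.20·0.6473 + 3.210·6.460) / (64.20 + 3.210) = 0.9241 mg/L.

0.924 mg/L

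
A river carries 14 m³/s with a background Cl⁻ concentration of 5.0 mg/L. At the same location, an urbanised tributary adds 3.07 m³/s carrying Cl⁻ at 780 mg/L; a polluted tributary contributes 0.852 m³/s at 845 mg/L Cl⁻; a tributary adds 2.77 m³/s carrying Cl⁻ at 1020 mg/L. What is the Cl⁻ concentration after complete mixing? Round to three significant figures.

Mixed concentration C = ΣQC/ΣQ = (14.00·5.000 + 3.070·780.0 + 0.8520·845.0 + 2.770·1020) / 20.69 = 6010/20.69 = 290.4 mg/L.

290 mg/L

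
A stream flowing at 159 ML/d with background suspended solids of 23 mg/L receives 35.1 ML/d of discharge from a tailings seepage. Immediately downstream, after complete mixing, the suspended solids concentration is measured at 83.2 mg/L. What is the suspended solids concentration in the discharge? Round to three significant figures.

356 mg/L

Mass balance: 159.0·23.00 + 35.10·Cₑ = 194.1·83.20
→ Cₑ = (194.1·83.20 − 159.0·23.00) / 35.10 = 355.9 mg/L.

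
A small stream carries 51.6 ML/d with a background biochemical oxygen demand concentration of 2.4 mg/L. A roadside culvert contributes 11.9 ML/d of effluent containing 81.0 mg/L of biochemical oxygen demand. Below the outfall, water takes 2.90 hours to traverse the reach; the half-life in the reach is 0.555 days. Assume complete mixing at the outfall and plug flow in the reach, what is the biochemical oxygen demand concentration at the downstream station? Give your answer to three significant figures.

Flow-weighted average: C = (51.60·2.400 + 11.90·81.00) / 63.50 = 1088/63.50 = 17.13 mg/L.
Half-life 0.555 d → k = ln 2 / 0.555 = 1.249 d⁻¹.
Applying C = C₀e^(−kt): 17.13 × 0.8599 = 14.73 mg/L.

14.7 mg/L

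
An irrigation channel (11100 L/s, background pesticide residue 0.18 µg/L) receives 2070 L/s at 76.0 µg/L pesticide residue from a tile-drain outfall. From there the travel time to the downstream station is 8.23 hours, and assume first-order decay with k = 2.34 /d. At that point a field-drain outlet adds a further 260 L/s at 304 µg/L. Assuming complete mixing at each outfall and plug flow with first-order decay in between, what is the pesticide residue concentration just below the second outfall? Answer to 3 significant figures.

11.2 µg/L

Mass balance: C = (11100·0.1800 + 2070·76.00) / 13170 = 159300/13170 = 12.10 µg/L; combined flow 13170 L/s.
Decay over the reach: 12.10·exp(−kt) = 12.10·0.4482 = 5.422 µg/L.
Second outfall: C = (13170·5.422 + 260.0·304.0)/13430 = 11.20 µg/L.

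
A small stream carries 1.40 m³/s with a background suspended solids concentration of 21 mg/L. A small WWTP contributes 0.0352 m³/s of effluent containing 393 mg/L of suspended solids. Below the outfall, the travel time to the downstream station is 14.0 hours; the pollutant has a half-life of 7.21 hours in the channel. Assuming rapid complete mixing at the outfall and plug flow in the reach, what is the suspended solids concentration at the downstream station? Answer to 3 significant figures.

7.84 mg/L

After mixing, C = (1.400·21.00 + 0.03520·393.0) / 1.435 = 43.23/1.435 = 30.12 mg/L.
Half-life 7.21 h → k = ln 2 / 7.21 = 0.09614 h⁻¹ = 2.307 d⁻¹.
First-order decay: C = 30.12·exp(−k·t) = 30.12·0.2603 = 7.841 mg/L.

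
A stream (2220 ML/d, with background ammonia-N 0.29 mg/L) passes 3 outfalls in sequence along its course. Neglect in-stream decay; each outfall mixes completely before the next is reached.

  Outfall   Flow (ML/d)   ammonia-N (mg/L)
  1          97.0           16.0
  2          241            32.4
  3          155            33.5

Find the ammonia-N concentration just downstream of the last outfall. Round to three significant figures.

5.60 mg/L

After outfall 1: Q = 2220 + 97.00 = 2317 ML/d; C = (2220·0.2900 + 97.00·16.00)/2317 = 0.9477 mg/L.
After outfall 2: Q = 2317 + 241.0 = 2558 ML/d; C = (2317·0.9477 + 241.0·32.40)/2558 = 3.911 mg/L.
After outfall 3: Q = 2558 + 155.0 = 2713 ML/d; C = (2558·3.911 + 155.0·33.50)/2713 = 5.601 mg/L.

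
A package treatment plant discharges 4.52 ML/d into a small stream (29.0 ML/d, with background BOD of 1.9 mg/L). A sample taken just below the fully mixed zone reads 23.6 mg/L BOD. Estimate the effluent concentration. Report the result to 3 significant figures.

163 mg/L

Mass balance: 29.00·1.900 + 4.520·Cₑ = 33.52·23.60
→ Cₑ = (33.52·23.60 − 29.00·1.900) / 4.520 = 162.8 mg/L.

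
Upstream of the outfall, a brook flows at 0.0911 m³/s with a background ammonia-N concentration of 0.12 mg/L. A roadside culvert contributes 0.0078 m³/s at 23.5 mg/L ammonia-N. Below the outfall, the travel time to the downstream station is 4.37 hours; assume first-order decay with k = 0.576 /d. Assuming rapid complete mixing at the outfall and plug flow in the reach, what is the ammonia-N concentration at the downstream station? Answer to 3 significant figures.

1.77 mg/L

Flow-weighted average: C = (0.09110·0.1200 + 0.007800·23.50) / 0.09890 = 0.1942/0.09890 = 1.964 mg/L.
Decay over the reach: 1.964·exp(−kt) = 1.964·0.9004 = 1.768 mg/L.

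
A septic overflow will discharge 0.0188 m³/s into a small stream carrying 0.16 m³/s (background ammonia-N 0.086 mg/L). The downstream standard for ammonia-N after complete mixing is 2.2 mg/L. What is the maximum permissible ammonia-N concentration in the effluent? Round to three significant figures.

At the limit, (Qr·Cr + Qe·Cₑ)/(Qr + Qe) = 2.2:
Cₑ = (0.1788·2.2 − 0.1600·0.08600) / 0.01880 = 20.19 mg/L.

20.2 mg/L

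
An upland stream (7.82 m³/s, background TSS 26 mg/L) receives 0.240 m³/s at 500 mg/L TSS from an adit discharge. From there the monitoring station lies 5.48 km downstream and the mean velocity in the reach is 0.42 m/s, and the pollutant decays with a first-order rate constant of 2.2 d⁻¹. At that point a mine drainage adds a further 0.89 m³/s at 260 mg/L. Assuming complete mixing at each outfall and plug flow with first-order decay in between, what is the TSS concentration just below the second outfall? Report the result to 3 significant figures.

51.8 mg/L

Conservation of mass: C = (7.820·26.00 + 0.2400·500.0) / 8.060 = 323.3/8.060 = 40.11 mg/L; combined flow 8.060 m³/s.
Travel time t = 5.48·1000 / 0.42 = 13050 s = 3.624 h.
After decay, C = 40.11 × e^(−kt) = 40.11 × 0.7173 = 28.77 mg/L.
At the second outfall, C = (8.060·28.77 + 0.8900·260.0) / (8.060 + 0.8900) = 51.77 mg/L.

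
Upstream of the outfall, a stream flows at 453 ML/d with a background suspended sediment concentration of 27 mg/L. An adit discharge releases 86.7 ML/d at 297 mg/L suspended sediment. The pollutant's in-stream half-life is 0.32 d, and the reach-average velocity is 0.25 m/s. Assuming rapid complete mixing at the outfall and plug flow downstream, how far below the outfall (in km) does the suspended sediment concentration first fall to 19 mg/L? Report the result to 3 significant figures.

After mixing, C = (453.0·27.00 + 86.70·297.0) / 539.7 = 37980/539.7 = 70.37 mg/L.
Half-life 0.32 d → k = ln 2 / 0.32 = 2.166 d⁻¹.
Set 70.37·exp(−k·t) = 19 → t = ln(70.37/19)/k = 52230 s = 14.51 h.
Distance = v·t = 0.25·52230 = 13060 m = 13.06 km.

13.1 km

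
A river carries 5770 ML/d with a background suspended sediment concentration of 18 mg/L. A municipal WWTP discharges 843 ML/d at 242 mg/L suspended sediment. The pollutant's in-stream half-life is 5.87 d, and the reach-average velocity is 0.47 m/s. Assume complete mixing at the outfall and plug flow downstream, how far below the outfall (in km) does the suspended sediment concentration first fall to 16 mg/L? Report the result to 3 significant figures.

367 km

Mass balance: C = (5770·18.00 + 843.0·242.0) / 6613 = 307900/6613 = 46.55 mg/L.
Half-life 5.87 d → k = ln 2 / 5.87 = 0.1181 d⁻¹.
Set 46.55·exp(−k·t) = 16 → t = ln(46.55/16)/k = 781500 s = 217.1 h.
Distance = v·t = 0.47·781500 = 367300 m = 367.3 km.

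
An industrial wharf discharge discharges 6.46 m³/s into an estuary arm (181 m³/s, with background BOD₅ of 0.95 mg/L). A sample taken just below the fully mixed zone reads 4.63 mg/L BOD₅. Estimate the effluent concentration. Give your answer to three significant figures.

Mass balance: 181.0·0.9500 + 6.460·Cₑ = 187.5·4.630
→ Cₑ = (187.5·4.630 − 181.0·0.9500) / 6.460 = 107.7 mg/L.

108 mg/L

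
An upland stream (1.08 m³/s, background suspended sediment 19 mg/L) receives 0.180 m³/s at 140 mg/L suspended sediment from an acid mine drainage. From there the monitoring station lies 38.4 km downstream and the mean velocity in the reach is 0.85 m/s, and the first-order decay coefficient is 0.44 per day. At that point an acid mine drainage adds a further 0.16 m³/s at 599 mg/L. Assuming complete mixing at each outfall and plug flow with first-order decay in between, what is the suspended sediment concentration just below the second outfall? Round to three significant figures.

93.1 mg/L

Conservation of mass: C = (1.080·19.00 + 0.1800·140.0) / 1.260 = 45.72/1.260 = 36.29 mg/L; combined flow 1.260 m³/s.
Travel time t = 38.4·1000 / 0.85 = 45180 s = 12.55 h.
After decay, C = 36.29 × e^(−kt) = 36.29 × 0.7945 = 28.83 mg/L.
Second outfall: C = (1.260·28.83 + 0.1600·599.0)/1.420 = 93.07 mg/L.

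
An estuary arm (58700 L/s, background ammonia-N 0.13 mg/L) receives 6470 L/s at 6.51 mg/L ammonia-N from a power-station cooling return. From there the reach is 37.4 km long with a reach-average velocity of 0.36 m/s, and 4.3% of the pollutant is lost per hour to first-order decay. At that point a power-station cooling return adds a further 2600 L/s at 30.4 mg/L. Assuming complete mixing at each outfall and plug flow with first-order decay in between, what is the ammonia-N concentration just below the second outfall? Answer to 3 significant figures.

Mass balance: C = (58700·0.1300 + 6470·6.510) / 65170 = 49750/65170 = 0.7634 mg/L; combined flow 65170 L/s.
Travel time t = 37.4·1000 / 0.36 = 103900 s = 28.86 h.
4.3%/h lost → k = −ln(1 − 0.043) = 0.04395 h⁻¹.
Decay over the reach: 0.7634·exp(−kt) = 0.7634·0.2813 = 0.2147 mg/L.
Second outfall: C = (65170·0.2147 + 2600·30.40)/67770 = 1.373 mg/L.

1.37 mg/L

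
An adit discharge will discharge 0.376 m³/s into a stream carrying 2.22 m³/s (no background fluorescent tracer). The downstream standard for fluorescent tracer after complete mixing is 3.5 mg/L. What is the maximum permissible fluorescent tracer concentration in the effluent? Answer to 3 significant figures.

24.2 mg/L

At the limit, (Qr·Cr + Qe·Cₑ)/(Qr + Qe) = 3.5:
Cₑ = (2.596·3.5 − 2.220·0) / 0.3760 = 24.16 mg/L.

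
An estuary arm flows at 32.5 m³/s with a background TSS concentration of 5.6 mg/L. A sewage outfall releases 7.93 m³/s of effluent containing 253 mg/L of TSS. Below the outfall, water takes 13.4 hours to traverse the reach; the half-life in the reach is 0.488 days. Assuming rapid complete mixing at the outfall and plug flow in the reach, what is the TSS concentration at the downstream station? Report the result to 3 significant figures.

Conservation of mass: C = (32.50·5.600 + 7.930·253.0) / 40.43 = 2188/40.43 = 54.13 mg/L.
Half-life 0.488 d → k = ln 2 / 0.488 = 1.420 d⁻¹.
Applying C = C₀e^(−kt): 54.13 × 0.4525 = 24.49 mg/L.

24.5 mg/L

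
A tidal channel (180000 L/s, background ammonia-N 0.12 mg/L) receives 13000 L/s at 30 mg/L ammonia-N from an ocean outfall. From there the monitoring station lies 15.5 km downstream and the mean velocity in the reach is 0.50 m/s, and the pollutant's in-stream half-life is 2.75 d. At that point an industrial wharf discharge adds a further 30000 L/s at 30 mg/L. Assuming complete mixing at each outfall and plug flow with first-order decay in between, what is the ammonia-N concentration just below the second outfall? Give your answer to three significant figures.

5.72 mg/L

Mass balance: C = (180000·0.1200 + 13000·30.00) / 193000 = 411600/193000 = 2.133 mg/L; combined flow 193000 L/s.
Travel time t = 15.5·1000 / 0.50 = 31000 s = 8.611 h.
Half-life 2.75 d → k = ln 2 / 2.75 = 0.2521 d⁻¹.
Applying C = C₀e^(−kt): 2.133 × 0.9135 = 1.948 mg/L.
At the second outfall, C = (193000·1.948 + 30000·30.00) / (193000 + 30000) = 5.722 mg/L.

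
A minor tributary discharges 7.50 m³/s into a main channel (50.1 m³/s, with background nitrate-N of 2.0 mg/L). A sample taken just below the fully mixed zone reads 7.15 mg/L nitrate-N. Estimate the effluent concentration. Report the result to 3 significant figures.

41.6 mg/L

Mass balance: 50.10·2.000 + 7.500·Cₑ = 57.60·7.150
→ Cₑ = (57.60·7.150 − 50.10·2.000) / 7.500 = 41.55 mg/L.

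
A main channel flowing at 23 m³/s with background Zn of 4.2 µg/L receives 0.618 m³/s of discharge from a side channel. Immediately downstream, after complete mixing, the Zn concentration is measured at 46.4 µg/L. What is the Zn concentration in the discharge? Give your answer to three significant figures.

Mass balance: 23.00·4.200 + 0.6180·Cₑ = 23.62·46.40
→ Cₑ = (23.62·46.40 − 23.00·4.200) / 0.6180 = 1617 µg/L.

1620 µg/L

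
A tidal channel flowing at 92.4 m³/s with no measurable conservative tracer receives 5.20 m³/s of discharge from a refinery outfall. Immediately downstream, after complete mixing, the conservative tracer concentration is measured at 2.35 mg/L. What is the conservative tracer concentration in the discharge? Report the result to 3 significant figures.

44.1 mg/L

Mass balance: 92.40·0 + 5.200·Cₑ = 97.60·2.350
→ Cₑ = (97.60·2.350 − 92.40·0) / 5.200 = 44.11 mg/L.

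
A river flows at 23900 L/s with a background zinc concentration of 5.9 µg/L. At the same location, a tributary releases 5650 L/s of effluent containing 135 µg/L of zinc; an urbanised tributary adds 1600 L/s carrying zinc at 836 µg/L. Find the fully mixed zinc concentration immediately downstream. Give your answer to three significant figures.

Conservation of mass: C = (23900·5.900 + 5650·135.0 + 1600·836.0) / 31150 = 2241000/31150 = 71.95 µg/L.

72.0 µg/L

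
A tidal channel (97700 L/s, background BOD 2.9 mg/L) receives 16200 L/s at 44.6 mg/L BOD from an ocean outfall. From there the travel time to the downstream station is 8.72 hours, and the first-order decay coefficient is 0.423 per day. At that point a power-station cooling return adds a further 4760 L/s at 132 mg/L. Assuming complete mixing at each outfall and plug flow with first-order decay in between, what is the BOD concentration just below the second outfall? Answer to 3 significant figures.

12.6 mg/L

Mixed concentration C = ΣQC/ΣQ = (97700·2.900 + 16200·44.60) / 113900 = 1006000/113900 = 8.831 mg/L; combined flow 113900 L/s.
First-order decay: C = 8.831·exp(−k·t) = 8.831·0.8575 = 7.573 mg/L.
At the second outfall, C = (113900·7.573 + 4760·132.0) / (113900 + 4760) = 12.56 mg/L.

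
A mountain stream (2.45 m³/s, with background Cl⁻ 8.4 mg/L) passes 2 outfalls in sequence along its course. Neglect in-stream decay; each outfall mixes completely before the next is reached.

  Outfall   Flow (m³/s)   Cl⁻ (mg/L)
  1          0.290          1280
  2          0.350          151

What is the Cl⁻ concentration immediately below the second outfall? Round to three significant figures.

144 mg/L

Outfall 1: combined Q = 2.740 m³/s; C = (2.450·8.400 + 0.2900·1280)/2.740 = 143.0 mg/L.
Outfall 2: combined Q = 3.090 m³/s; C = (2.740·143.0 + 0.3500·151.0)/3.090 = 143.9 mg/L.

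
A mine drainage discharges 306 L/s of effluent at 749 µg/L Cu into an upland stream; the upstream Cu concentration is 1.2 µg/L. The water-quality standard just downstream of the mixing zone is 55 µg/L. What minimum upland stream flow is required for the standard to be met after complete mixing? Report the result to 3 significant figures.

3950 L/s

Set C_mix = 55: (Q·1.200 + 306.0·749.0) / (Q + 306.0) = 55
→ Q = 306.0·(749.0 − 55)/(55 − 1.200) = 3947 L/s.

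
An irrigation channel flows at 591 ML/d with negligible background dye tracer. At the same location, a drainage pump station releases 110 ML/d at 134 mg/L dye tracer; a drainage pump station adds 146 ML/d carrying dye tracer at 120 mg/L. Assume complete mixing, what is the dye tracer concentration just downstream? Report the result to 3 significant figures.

Flow-weighted average: C = (591.0·0 + 110.0·134.0 + 146.0·120.0) / 847.0 = 32260/847.0 = 38.09 mg/L.

38.1 mg/L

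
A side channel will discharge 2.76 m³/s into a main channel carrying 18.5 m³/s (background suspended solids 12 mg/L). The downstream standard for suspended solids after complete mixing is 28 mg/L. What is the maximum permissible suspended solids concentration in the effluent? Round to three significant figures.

At the limit, (Qr·Cr + Qe·Cₑ)/(Qr + Qe) = 28:
Cₑ = (21.26·28 − 18.50·12.00) / 2.760 = 135.2 mg/L.

135 mg/L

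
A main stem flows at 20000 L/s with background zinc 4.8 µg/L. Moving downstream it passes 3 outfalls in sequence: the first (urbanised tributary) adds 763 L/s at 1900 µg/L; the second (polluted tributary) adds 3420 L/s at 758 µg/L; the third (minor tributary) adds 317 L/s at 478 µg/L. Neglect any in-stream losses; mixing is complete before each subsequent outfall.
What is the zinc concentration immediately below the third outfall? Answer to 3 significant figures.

Outfall 1: combined Q = 20760 L/s; C = (20000·4.800 + 763.0·1900)/20760 = 74.44 µg/L.
Outfall 2: combined Q = 24180 L/s; C = (20760·74.44 + 3420·758.0)/24180 = 171.1 µg/L.
Outfall 3: combined Q = 24500 L/s; C = (24180·171.1 + 317.0·478.0)/24500 = 175.1 µg/L.

175 µg/L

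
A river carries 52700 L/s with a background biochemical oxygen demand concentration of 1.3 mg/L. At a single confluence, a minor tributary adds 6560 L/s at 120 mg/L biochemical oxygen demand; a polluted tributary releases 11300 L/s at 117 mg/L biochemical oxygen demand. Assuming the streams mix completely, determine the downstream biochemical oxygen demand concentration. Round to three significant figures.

Conservation of mass: C = (52700·1.300 + 6560·120.0 + 11300·117.0) / 70560 = 2178000/70560 = 30.86 mg/L.

30.9 mg/L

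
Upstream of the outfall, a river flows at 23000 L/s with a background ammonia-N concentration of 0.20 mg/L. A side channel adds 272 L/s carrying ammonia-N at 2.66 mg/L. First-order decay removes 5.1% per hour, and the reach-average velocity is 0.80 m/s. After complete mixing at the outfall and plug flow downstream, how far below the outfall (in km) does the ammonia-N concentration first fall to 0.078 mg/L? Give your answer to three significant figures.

59.2 km

Flow-weighted average: C = (23000·0.2000 + 272.0·2.660) / 23270 = 5324/23270 = 0.2288 mg/L.
5.1%/h lost → k = −ln(1 − 0.051) = 0.05235 h⁻¹.
Set 0.2288·exp(−k·t) = 0.078 → t = ln(0.2288/0.078)/k = 73990 s = 20.55 h.
Distance = v·t = 0.80·73990 = 59200 m = 59.20 km.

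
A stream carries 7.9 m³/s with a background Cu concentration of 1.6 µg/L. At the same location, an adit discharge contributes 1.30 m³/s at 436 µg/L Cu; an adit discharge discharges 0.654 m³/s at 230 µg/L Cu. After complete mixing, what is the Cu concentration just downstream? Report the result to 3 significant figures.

Mixed concentration C = ΣQC/ΣQ = (7.900·1.600 + 1.300·436.0 + 0.6540·230.0) / 9.854 = 729.9/9.854 = 74.07 µg/L.

74.1 µg/L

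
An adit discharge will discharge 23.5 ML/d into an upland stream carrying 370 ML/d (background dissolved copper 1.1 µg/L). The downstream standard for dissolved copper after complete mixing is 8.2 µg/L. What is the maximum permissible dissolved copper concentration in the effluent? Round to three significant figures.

At the limit, (Qr·Cr + Qe·Cₑ)/(Qr + Qe) = 8.2:
Cₑ = (393.5·8.2 − 370.0·1.100) / 23.50 = 120.0 µg/L.

120 µg/L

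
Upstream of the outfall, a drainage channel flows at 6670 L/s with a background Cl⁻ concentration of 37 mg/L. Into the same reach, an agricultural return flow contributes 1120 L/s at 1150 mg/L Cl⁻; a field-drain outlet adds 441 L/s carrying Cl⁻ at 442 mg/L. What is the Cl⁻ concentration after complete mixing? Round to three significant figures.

Mixed concentration C = ΣQC/ΣQ = (6670·37.00 + 1120·1150 + 441.0·442.0) / 8231 = 1730000/8231 = 210.1 mg/L.

210 mg/L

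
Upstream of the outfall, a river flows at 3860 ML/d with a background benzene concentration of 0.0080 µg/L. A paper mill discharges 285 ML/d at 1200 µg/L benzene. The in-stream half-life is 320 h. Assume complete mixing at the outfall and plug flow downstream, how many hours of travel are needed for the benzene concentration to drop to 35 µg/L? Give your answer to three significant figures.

396 h

After mixing, C = (3860·0.008000 + 285.0·1200) / 4145 = 342000/4145 = 82.52 µg/L.
Half-life 320 h → k = ln 2 / 320 = 0.002166 h⁻¹ = 0.05199 d⁻¹.
82.52·exp(−k·t) = 35 → t = ln(82.52/35)/k = 1425000 s = 395.9 h.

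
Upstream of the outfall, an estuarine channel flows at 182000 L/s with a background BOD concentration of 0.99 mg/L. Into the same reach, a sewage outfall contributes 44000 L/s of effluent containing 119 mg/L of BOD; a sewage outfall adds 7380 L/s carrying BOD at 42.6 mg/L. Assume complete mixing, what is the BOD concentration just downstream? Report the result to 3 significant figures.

24.6 mg/L

Mixed concentration C = ΣQC/ΣQ = (182000·0.9900 + 44000·119.0 + 7380·42.60) / 233400 = 5731000/233400 = 24.55 mg/L.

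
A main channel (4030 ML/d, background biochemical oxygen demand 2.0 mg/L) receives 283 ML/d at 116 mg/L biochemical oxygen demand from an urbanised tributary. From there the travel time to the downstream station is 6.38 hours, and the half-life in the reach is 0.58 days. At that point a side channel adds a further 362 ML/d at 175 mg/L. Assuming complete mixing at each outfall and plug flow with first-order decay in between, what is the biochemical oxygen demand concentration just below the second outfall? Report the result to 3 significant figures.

After mixing, C = (4030·2.000 + 283.0·116.0) / 4313 = 40890/4313 = 9.480 mg/L; combined flow 4313 ML/d.
Half-life 0.58 d → k = ln 2 / 0.58 = 1.195 d⁻¹.
Decay over the reach: 9.480·exp(−kt) = 9.480·0.7278 = 6.900 mg/L.
Second outfall: C = (4313·6.900 + 362.0·175.0)/4675 = 19.92 mg/L.

19.9 mg/L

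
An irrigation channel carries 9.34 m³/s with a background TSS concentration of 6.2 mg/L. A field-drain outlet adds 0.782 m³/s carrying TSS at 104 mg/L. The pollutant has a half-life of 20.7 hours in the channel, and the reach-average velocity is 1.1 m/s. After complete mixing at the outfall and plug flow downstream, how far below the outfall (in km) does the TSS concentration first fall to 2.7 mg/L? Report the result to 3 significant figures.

Flow-weighted average: C = (9.340·6.200 + 0.7820·104.0) / 10.12 = 139.2/10.12 = 13.76 mg/L.
Half-life 20.7 h → k = ln 2 / 20.7 = 0.03349 h⁻¹ = 0.8036 d⁻¹.
Set 13.76·exp(−k·t) = 2.7 → t = ln(13.76/2.7)/k = 175000 s = 48.62 h.
Distance = v·t = 1.1·175000 = 192600 m = 192.6 km.

193 km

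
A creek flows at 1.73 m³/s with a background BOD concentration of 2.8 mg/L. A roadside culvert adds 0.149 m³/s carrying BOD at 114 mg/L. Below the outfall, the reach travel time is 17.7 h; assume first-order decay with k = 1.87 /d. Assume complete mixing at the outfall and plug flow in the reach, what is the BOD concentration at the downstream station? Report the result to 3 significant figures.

Conservation of mass: C = (1.730·2.800 + 0.1490·114.0) / 1.879 = 21.83/1.879 = 11.62 mg/L.
Applying C = C₀e^(−kt): 11.62 × 0.2518 = 2.925 mg/L.

2.93 mg/L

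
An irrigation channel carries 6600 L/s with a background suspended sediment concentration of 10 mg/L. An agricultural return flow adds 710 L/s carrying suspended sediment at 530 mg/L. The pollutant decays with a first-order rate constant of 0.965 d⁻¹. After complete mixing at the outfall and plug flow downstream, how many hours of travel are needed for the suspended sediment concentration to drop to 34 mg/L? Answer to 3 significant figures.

After mixing, C = (6600·10.00 + 710.0·530.0) / 7310 = 442300/7310 = 60.51 mg/L.
60.51·exp(−k·t) = 34 → t = ln(60.51/34)/k = 51610 s = 14.33 h.

14.3 h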